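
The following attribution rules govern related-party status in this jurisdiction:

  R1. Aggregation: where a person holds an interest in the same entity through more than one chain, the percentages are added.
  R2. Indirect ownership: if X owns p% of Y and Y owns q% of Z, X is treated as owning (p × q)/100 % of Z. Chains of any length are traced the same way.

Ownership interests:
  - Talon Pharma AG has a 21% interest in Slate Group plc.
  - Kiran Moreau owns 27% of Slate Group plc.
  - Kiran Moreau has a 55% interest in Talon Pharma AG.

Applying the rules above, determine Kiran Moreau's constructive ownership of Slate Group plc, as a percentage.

38.55%

Chain via Talon Pharma AG (R2): 55% × 21% = 11.55% of Slate Group plc.
Direct interest in Slate Group plc: 27%.
Aggregating (R1): 11.55% + 27% = 38.55%.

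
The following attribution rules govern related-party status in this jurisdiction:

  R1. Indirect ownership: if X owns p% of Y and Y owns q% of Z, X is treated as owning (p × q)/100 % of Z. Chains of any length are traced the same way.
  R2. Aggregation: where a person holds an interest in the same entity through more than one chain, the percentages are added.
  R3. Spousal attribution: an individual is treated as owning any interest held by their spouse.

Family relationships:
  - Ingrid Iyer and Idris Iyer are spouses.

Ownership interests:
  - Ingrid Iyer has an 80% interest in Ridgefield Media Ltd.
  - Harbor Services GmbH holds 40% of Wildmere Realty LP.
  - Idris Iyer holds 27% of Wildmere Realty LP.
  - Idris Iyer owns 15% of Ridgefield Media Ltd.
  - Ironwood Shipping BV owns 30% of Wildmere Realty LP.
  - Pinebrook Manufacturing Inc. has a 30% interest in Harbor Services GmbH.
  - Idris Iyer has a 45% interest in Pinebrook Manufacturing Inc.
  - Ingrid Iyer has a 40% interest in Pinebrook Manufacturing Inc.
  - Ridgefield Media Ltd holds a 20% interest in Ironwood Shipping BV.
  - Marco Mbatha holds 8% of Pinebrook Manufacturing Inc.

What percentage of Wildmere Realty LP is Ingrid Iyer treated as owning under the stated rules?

By spousal attribution (R3), Ingrid Iyer is treated as also owning Idris Iyer's interest in Pinebrook Manufacturing Inc, giving 40% + 45% = 85%.
By spousal attribution (R3), Ingrid Iyer is treated as also owning Idris Iyer's interest in Ridgefield Media Ltd, giving 80% + 15% = 95%.
By spousal attribution (R3), Ingrid Iyer is treated as owning Idris Iyer's 27% interest in Wildmere Realty LP.
Chain via Pinebrook Manufacturing Inc. → Harbor Services GmbH (R1): 85% × 30% × 40% = 10.2% of Wildmere Realty LP.
Chain via Ridgefield Media Ltd → Ironwood Shipping BV (R1): 95% × 20% × 30% = 5.7% of Wildmere Realty LP.
Direct interest in Wildmere Realty LP: 27%.
Aggregating (R2): 10.2% + 5.7% + 27% = 42.9%.

42.9%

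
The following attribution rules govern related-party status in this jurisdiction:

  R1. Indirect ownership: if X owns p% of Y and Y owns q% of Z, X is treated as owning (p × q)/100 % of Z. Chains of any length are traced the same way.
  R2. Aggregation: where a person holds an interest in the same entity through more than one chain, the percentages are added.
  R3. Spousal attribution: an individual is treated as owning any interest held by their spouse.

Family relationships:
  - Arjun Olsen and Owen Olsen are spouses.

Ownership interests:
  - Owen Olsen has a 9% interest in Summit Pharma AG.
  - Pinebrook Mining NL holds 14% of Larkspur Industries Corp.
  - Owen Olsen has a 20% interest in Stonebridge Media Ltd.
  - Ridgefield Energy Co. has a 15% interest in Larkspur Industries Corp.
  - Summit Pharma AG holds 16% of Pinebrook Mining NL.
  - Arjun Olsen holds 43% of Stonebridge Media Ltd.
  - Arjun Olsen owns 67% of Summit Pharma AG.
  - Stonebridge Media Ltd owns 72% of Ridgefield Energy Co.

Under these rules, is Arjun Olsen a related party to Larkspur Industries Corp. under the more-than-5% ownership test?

By spousal attribution (R3), Arjun Olsen is treated as also owning Owen Olsen's interest in Stonebridge Media Ltd, giving 43% + 20% = 63%.
By spousal attribution (R3), Arjun Olsen is treated as also owning Owen Olsen's interest in Summit Pharma AG, giving 67% + 9% = 76%.
Chain via Stonebridge Media Ltd → Ridgefield Energy Co. (R1): 63% × 72% × 15% = 6.804% of Larkspur Industries Corp.
Chain via Summit Pharma AG → Pinebrook Mining NL (R1): 76% × 16% × 14% = 1.7024% of Larkspur Industries Corp.
Aggregating (R2): 6.804% + 1.7024% = 8.5064%.
8.5064% exceeds the 5% threshold, so Arjun is a related party to Larkspur Industries Corp.

Yes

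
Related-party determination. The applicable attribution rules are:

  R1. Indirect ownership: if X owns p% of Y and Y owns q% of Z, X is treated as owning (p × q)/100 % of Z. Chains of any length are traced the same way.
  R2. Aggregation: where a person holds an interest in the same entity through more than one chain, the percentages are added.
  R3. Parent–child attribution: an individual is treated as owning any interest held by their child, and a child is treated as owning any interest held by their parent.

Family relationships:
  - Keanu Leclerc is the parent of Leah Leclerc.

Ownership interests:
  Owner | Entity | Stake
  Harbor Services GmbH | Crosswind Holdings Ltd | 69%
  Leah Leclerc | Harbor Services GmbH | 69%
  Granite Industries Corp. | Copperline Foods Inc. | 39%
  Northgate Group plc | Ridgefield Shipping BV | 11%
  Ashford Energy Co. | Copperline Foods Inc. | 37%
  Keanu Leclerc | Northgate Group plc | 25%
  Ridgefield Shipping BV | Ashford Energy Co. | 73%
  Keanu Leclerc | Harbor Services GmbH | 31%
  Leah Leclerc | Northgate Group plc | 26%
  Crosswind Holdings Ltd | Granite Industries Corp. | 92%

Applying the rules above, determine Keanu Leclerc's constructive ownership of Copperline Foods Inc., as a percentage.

26.272461%

By parent–child attribution (R3), Keanu Leclerc is treated as also owning Leah Leclerc's interest in Northgate Group plc, giving 25% + 26% = 51%.
By parent–child attribution (R3), Keanu Leclerc is treated as also owning Leah Leclerc's interest in Harbor Services GmbH, giving 31% + 69% = 100%.
Chain via Northgate Group plc → Ridgefield Shipping BV → Ashford Energy Co. (R1): 51% × 11% × 73% × 37% = 1.515261% of Copperline Foods Inc.
Chain via Harbor Services GmbH → Crosswind Holdings Ltd → Granite Industries Corp. (R1): 100% × 69% × 92% × 39% = 24.7572% of Copperline Foods Inc.
Aggregating (R2): 1.515261% + 24.7572% = 26.272461%.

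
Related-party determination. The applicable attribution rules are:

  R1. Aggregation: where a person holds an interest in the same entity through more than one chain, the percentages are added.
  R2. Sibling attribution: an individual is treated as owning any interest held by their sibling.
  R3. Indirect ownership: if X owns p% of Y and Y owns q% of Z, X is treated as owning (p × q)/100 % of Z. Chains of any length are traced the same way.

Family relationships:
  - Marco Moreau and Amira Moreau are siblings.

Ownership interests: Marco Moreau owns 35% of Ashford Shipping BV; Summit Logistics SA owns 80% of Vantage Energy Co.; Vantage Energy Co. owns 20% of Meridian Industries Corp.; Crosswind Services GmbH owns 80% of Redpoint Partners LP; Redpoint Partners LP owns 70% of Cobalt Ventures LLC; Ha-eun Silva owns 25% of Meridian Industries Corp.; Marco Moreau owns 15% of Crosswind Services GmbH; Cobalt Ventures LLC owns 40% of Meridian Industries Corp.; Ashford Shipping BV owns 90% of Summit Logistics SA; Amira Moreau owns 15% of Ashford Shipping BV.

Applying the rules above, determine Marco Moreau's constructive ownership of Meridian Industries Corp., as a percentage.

By sibling attribution (R2), Marco Moreau is treated as also owning Amira Moreau's interest in Ashford Shipping BV, giving 35% + 15% = 50%.
Chain via Ashford Shipping BV → Summit Logistics SA → Vantage Energy Co. (R3): 50% × 90% × 80% × 20% = 7.2% of Meridian Industries Corp.
Chain via Crosswind Services GmbH → Redpoint Partners LP → Cobalt Ventures LLC (R3): 15% × 80% × 70% × 40% = 3.36% of Meridian Industries Corp.
Aggregating (R1): 7.2% + 3.36% = 10.56%.

10.56%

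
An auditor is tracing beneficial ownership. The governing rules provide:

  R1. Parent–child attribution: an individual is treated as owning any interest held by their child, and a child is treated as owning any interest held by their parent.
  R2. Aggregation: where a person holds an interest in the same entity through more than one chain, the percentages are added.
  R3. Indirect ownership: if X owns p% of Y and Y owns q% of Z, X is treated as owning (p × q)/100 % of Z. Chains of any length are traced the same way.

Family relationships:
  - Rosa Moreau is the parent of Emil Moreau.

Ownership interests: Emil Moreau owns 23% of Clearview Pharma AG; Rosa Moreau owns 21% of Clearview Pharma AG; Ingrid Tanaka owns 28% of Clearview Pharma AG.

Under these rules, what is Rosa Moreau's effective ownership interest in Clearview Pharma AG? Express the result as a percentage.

By parent–child attribution (R1), Rosa Moreau is treated as also owning Emil Moreau's interest in Clearview Pharma AG, giving 21% + 23% = 44%.
Direct interest in Clearview Pharma AG: 44%.

44%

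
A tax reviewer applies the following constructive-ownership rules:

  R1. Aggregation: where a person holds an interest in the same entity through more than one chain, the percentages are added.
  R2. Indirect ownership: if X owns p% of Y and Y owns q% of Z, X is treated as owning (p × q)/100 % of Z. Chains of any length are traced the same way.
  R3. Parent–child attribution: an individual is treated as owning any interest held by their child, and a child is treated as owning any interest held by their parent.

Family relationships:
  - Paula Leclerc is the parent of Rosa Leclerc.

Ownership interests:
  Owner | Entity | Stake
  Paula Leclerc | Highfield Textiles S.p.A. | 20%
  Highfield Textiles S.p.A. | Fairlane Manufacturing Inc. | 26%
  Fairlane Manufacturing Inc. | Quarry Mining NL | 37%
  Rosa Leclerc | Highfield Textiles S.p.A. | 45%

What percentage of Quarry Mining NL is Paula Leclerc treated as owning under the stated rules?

6.253%

By parent–child attribution (R3), Paula Leclerc is treated as also owning Rosa Leclerc's interest in Highfield Textiles S.p.A, giving 20% + 45% = 65%.
Chain via Highfield Textiles S.p.A. → Fairlane Manufacturing Inc. (R2): 65% × 26% × 37% = 6.253% of Quarry Mining NL.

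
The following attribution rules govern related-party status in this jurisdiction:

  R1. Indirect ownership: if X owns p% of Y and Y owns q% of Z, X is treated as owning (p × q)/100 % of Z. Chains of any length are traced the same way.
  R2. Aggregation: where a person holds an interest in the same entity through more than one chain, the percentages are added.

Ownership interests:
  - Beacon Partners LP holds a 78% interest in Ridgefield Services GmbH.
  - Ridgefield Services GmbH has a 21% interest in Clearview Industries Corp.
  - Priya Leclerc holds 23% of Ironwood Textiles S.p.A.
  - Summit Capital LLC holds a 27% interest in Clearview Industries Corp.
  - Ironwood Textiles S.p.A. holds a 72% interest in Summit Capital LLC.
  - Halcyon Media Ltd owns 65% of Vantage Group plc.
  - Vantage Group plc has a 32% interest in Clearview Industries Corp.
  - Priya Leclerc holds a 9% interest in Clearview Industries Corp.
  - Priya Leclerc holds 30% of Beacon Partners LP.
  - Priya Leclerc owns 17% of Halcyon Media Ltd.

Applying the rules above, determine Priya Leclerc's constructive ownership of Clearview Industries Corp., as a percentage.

Chain via Beacon Partners LP → Ridgefield Services GmbH (R1): 30% × 78% × 21% = 4.914% of Clearview Industries Corp.
Chain via Halcyon Media Ltd → Vantage Group plc (R1): 17% × 65% × 32% = 3.536% of Clearview Industries Corp.
Chain via Ironwood Textiles S.p.A. → Summit Capital LLC (R1): 23% × 72% × 27% = 4.4712% of Clearview Industries Corp.
Direct interest in Clearview Industries Corp: 9%.
Aggregating (R2): 4.914% + 3.536% + 4.4712% + 9% = 21.9212%.

21.9212%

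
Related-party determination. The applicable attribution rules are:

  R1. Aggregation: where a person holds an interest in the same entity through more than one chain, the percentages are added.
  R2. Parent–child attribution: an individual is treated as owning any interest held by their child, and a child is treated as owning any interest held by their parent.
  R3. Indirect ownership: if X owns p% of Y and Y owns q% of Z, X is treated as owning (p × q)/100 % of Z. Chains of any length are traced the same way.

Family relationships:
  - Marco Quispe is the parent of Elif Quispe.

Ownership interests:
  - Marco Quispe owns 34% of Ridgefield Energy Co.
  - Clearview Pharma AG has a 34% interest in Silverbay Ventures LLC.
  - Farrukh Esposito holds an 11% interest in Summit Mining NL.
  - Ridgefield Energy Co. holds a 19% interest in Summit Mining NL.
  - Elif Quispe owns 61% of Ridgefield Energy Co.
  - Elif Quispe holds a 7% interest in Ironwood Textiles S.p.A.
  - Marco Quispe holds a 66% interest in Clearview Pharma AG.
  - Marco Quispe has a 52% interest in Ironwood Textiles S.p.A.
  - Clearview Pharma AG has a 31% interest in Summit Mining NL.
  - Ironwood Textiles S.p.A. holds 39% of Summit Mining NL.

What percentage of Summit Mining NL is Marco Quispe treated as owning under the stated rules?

61.52%

By parent–child attribution (R2), Marco Quispe is treated as also owning Elif Quispe's interest in Ironwood Textiles S.p.A, giving 52% + 7% = 59%.
By parent–child attribution (R2), Marco Quispe is treated as also owning Elif Quispe's interest in Ridgefield Energy Co, giving 34% + 61% = 95%.
Chain via Ironwood Textiles S.p.A. (R3): 59% × 39% = 23.01% of Summit Mining NL.
Chain via Clearview Pharma AG (R3): 66% × 31% = 20.46% of Summit Mining NL.
Chain via Ridgefield Energy Co. (R3): 95% × 19% = 18.05% of Summit Mining NL.
Aggregating (R1): 23.01% + 20.46% + 18.05% = 61.52%.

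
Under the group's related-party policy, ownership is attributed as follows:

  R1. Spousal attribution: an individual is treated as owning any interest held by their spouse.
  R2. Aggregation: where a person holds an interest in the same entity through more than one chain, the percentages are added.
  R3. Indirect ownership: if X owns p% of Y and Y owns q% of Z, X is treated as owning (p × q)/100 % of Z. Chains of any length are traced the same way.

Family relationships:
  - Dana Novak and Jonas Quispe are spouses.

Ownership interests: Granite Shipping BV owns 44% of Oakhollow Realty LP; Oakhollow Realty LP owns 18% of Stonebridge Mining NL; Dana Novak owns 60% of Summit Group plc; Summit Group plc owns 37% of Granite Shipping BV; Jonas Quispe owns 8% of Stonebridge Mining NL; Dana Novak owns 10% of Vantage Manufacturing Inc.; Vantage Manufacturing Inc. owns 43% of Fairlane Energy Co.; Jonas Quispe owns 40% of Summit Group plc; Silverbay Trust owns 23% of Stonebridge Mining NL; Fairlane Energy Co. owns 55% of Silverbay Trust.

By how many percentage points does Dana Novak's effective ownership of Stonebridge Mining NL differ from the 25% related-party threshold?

By spousal attribution (R1), Dana Novak is treated as also owning Jonas Quispe's interest in Summit Group plc, giving 60% + 40% = 100%.
By spousal attribution (R1), Dana Novak is treated as owning Jonas Quispe's 8% interest in Stonebridge Mining NL.
Chain via Summit Group plc → Granite Shipping BV → Oakhollow Realty LP (R3): 100% × 37% × 44% × 18% = 2.9304% of Stonebridge Mining NL.
Chain via Vantage Manufacturing Inc. → Fairlane Energy Co. → Silverbay Trust (R3): 10% × 43% × 55% × 23% = 0.54395% of Stonebridge Mining NL.
Direct interest in Stonebridge Mining NL: 8%.
Aggregating (R2): 2.9304% + 0.54395% + 8% = 11.47435%.
11.47435% falls short of the 25% threshold by 13.52565 percentage points.

13.52565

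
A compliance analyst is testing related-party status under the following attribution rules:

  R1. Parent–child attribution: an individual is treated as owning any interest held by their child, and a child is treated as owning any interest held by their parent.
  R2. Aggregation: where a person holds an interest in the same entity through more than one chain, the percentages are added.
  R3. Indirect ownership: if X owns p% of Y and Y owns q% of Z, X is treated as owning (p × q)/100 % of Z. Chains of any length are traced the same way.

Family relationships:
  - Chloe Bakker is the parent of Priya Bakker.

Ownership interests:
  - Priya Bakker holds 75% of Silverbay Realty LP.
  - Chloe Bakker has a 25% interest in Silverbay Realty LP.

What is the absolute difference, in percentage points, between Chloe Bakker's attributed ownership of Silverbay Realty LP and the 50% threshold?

50

By parent–child attribution (R1), Chloe Bakker is treated as also owning Priya Bakker's interest in Silverbay Realty LP, giving 25% + 75% = 100%.
Direct interest in Silverbay Realty LP: 100%.
100% exceeds the 50% threshold by 50 percentage points.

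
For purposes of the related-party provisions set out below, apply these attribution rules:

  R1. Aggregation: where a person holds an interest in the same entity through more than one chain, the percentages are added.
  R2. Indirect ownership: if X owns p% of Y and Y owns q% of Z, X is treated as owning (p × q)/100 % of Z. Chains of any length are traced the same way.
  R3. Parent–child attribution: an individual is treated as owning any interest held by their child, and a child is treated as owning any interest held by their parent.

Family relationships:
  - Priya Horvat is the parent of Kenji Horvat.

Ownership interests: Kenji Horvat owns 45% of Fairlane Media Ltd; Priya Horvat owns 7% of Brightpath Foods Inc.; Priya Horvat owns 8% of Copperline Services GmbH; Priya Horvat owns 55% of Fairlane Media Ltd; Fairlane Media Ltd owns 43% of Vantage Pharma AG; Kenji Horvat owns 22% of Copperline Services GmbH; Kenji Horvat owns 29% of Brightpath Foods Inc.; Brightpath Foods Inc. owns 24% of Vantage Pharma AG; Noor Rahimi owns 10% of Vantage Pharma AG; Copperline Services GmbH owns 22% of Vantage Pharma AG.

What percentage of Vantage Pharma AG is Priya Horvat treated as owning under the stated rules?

By parent–child attribution (R3), Priya Horvat is treated as also owning Kenji Horvat's interest in Copperline Services GmbH, giving 8% + 22% = 30%.
By parent–child attribution (R3), Priya Horvat is treated as also owning Kenji Horvat's interest in Brightpath Foods Inc, giving 7% + 29% = 36%.
By parent–child attribution (R3), Priya Horvat is treated as also owning Kenji Horvat's interest in Fairlane Media Ltd, giving 55% + 45% = 100%.
Chain via Copperline Services GmbH (R2): 30% × 22% = 6.6% of Vantage Pharma AG.
Chain via Brightpath Foods Inc. (R2): 36% × 24% = 8.64% of Vantage Pharma AG.
Chain via Fairlane Media Ltd (R2): 100% × 43% = 43% of Vantage Pharma AG.
Aggregating (R1): 6.6% + 8.64% + 43% = 58.24%.

58.24%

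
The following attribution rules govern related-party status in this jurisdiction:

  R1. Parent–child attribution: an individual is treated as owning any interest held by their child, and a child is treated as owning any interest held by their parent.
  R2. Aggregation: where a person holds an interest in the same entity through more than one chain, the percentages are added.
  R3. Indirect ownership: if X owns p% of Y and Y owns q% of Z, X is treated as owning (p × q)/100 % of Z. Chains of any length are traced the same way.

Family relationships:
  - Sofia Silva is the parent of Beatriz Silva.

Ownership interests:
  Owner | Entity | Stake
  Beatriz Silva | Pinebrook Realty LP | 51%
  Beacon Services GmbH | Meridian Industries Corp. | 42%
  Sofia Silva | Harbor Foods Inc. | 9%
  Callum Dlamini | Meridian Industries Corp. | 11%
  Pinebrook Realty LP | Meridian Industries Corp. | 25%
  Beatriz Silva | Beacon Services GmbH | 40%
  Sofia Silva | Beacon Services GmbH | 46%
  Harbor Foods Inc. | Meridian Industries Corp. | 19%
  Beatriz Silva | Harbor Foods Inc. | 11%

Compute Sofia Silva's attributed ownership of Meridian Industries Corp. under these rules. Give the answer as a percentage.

By parent–child attribution (R1), Sofia Silva is treated as also owning Beatriz Silva's interest in Beacon Services GmbH, giving 46% + 40% = 86%.
By parent–child attribution (R1), Sofia Silva is treated as also owning Beatriz Silva's interest in Harbor Foods Inc, giving 9% + 11% = 20%.
By parent–child attribution (R1), Sofia Silva is treated as owning Beatriz Silva's 51% interest in Pinebrook Realty LP.
Chain via Beacon Services GmbH (R3): 86% × 42% = 36.12% of Meridian Industries Corp.
Chain via Harbor Foods Inc. (R3): 20% × 19% = 3.8% of Meridian Industries Corp.
Chain via Pinebrook Realty LP (R3): 51% × 25% = 12.75% of Meridian Industries Corp.
Aggregating (R2): 36.12% + 3.8% + 12.75% = 52.67%.

52.67%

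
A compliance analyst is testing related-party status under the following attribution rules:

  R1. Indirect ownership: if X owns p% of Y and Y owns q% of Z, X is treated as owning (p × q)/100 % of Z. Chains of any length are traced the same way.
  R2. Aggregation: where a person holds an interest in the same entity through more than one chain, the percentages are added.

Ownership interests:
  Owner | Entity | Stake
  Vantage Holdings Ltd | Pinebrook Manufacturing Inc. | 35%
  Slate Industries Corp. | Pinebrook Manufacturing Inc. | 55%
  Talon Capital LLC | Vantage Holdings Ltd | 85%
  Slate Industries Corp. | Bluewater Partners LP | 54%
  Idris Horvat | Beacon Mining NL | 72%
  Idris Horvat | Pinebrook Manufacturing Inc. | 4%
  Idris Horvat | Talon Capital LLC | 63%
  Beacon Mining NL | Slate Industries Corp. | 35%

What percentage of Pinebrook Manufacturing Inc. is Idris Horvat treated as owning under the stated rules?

Chain via Beacon Mining NL → Slate Industries Corp. (R1): 72% × 35% × 55% = 13.86% of Pinebrook Manufacturing Inc.
Chain via Talon Capital LLC → Vantage Holdings Ltd (R1): 63% × 85% × 35% = 18.7425% of Pinebrook Manufacturing Inc.
Direct interest in Pinebrook Manufacturing Inc: 4%.
Aggregating (R2): 13.86% + 18.7425% + 4% = 36.6025%.

36.6025%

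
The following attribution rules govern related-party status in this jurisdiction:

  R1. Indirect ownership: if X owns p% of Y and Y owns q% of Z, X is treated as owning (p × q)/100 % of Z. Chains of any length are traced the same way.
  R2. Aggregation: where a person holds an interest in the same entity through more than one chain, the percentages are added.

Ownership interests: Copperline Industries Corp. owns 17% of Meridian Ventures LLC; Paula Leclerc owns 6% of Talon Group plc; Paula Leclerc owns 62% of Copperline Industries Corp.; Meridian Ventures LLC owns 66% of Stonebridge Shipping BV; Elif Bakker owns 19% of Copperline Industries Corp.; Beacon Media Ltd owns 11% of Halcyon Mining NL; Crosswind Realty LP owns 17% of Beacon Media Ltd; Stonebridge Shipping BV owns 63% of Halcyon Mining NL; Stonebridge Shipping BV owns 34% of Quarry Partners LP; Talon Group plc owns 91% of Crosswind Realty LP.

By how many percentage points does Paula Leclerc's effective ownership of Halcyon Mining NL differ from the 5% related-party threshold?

0.515366

Chain via Copperline Industries Corp. → Meridian Ventures LLC → Stonebridge Shipping BV (R1): 62% × 17% × 66% × 63% = 4.382532% of Halcyon Mining NL.
Chain via Talon Group plc → Crosswind Realty LP → Beacon Media Ltd (R1): 6% × 91% × 17% × 11% = 0.102102% of Halcyon Mining NL.
Aggregating (R2): 4.382532% + 0.102102% = 4.484634%.
4.484634% falls short of the 5% threshold by 0.515366 percentage points.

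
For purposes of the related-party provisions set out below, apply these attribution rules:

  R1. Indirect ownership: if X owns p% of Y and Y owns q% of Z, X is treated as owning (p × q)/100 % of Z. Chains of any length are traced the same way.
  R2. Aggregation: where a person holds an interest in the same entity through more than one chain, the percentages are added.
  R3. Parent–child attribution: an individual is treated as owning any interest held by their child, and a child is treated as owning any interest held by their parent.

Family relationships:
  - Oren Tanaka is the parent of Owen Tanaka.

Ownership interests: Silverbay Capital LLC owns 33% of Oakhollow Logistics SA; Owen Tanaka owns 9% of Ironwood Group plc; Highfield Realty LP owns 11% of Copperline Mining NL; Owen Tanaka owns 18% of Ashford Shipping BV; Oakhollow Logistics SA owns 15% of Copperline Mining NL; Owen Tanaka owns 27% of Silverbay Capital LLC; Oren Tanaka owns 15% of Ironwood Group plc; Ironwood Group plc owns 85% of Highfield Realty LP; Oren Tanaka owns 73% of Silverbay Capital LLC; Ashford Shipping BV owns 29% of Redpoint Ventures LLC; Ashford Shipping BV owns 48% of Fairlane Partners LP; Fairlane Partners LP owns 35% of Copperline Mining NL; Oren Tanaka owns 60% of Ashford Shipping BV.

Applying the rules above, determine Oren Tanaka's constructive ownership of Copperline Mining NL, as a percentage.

By parent–child attribution (R3), Oren Tanaka is treated as also owning Owen Tanaka's interest in Silverbay Capital LLC, giving 73% + 27% = 100%.
By parent–child attribution (R3), Oren Tanaka is treated as also owning Owen Tanaka's interest in Ironwood Group plc, giving 15% + 9% = 24%.
By parent–child attribution (R3), Oren Tanaka is treated as also owning Owen Tanaka's interest in Ashford Shipping BV, giving 60% + 18% = 78%.
Chain via Silverbay Capital LLC → Oakhollow Logistics SA (R1): 100% × 33% × 15% = 4.95% of Copperline Mining NL.
Chain via Ironwood Group plc → Highfield Realty LP (R1): 24% × 85% × 11% = 2.244% of Copperline Mining NL.
Chain via Ashford Shipping BV → Fairlane Partners LP (R1): 78% × 48% × 35% = 13.104% of Copperline Mining NL.
Aggregating (R2): 4.95% + 2.244% + 13.104% = 20.298%.

20.298%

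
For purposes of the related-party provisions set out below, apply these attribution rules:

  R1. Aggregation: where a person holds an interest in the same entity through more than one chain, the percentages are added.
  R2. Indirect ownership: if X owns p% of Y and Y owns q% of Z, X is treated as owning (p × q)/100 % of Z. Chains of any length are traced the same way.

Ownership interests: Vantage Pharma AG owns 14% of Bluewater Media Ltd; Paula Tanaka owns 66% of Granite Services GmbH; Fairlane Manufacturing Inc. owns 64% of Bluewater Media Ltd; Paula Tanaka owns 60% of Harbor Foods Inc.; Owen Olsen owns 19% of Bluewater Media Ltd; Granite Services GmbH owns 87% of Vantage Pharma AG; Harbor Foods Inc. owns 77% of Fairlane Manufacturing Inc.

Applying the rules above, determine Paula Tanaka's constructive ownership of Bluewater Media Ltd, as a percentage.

Chain via Granite Services GmbH → Vantage Pharma AG (R2): 66% × 87% × 14% = 8.0388% of Bluewater Media Ltd.
Chain via Harbor Foods Inc. → Fairlane Manufacturing Inc. (R2): 60% × 77% × 64% = 29.568% of Bluewater Media Ltd.
Aggregating (R1): 8.0388% + 29.568% = 37.6068%.

37.6068%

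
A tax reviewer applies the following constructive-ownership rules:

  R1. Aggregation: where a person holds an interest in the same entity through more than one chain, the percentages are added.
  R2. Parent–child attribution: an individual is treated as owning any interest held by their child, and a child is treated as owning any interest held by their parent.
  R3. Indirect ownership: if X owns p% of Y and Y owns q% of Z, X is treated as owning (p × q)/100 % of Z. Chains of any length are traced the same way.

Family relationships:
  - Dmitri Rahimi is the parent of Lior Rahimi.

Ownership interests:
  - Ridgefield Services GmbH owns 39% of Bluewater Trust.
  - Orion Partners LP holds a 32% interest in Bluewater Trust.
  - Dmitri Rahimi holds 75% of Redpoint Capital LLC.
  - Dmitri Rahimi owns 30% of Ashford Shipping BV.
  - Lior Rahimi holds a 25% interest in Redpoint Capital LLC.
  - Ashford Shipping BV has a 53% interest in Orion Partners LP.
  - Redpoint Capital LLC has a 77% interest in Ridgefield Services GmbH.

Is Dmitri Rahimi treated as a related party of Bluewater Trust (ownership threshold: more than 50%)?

By parent–child attribution (R2), Dmitri Rahimi is treated as also owning Lior Rahimi's interest in Redpoint Capital LLC, giving 75% + 25% = 100%.
Chain via Redpoint Capital LLC → Ridgefield Services GmbH (R3): 100% × 77% × 39% = 30.03% of Bluewater Trust.
Chain via Ashford Shipping BV → Orion Partners LP (R3): 30% × 53% × 32% = 5.088% of Bluewater Trust.
Aggregating (R1): 30.03% + 5.088% = 35.118%.
35.118% does not exceed the 50% threshold, so Dmitri is not a related party to Bluewater Trust.

No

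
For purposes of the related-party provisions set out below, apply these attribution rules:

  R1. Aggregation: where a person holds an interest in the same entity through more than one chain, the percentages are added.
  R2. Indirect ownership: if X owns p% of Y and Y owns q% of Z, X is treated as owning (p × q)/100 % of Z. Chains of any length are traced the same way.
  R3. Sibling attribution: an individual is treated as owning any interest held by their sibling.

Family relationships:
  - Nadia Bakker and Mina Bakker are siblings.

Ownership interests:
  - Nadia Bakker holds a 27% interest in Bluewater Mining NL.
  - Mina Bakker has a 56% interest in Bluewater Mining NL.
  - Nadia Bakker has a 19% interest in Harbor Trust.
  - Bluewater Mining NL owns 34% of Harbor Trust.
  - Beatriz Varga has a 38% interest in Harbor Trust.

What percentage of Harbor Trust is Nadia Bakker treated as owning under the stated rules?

47.22%

By sibling attribution (R3), Nadia Bakker is treated as also owning Mina Bakker's interest in Bluewater Mining NL, giving 27% + 56% = 83%.
Chain via Bluewater Mining NL (R2): 83% × 34% = 28.22% of Harbor Trust.
Direct interest in Harbor Trust: 19%.
Aggregating (R1): 28.22% + 19% = 47.22%.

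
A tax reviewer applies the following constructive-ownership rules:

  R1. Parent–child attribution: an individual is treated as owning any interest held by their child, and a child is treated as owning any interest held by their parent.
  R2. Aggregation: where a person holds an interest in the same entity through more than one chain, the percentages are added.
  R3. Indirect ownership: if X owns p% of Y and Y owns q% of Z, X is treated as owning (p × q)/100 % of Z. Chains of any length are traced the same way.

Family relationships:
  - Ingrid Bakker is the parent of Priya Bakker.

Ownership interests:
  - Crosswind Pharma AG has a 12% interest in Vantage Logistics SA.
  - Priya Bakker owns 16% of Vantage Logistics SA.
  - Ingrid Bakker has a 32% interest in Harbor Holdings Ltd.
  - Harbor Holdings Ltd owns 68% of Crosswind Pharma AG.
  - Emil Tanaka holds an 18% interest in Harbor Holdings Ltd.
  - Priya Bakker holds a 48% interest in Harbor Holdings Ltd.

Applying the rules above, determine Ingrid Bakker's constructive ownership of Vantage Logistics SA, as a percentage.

By parent–child attribution (R1), Ingrid Bakker is treated as also owning Priya Bakker's interest in Harbor Holdings Ltd, giving 32% + 48% = 80%.
By parent–child attribution (R1), Ingrid Bakker is treated as owning Priya Bakker's 16% interest in Vantage Logistics SA.
Chain via Harbor Holdings Ltd → Crosswind Pharma AG (R3): 80% × 68% × 12% = 6.528% of Vantage Logistics SA.
Direct interest in Vantage Logistics SA: 16%.
Aggregating (R2): 6.528% + 16% = 22.528%.

22.528%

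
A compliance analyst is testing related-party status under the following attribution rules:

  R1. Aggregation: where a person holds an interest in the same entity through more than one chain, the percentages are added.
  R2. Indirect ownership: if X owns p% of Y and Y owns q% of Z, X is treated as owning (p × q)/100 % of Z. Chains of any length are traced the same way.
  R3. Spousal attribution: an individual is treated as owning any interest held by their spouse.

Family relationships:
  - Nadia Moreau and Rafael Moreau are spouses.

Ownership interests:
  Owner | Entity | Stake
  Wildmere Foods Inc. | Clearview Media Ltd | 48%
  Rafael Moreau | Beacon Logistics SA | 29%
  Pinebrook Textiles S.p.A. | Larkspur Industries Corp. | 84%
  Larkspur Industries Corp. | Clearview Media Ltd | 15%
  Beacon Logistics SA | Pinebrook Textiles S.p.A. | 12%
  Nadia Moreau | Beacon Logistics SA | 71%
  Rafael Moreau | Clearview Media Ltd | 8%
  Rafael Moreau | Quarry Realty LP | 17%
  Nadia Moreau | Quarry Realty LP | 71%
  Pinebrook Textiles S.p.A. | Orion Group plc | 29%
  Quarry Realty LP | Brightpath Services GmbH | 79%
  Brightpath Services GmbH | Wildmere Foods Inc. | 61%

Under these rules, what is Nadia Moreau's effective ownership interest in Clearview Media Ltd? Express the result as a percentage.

29.867456%

By spousal attribution (R3), Nadia Moreau is treated as also owning Rafael Moreau's interest in Quarry Realty LP, giving 71% + 17% = 88%.
By spousal attribution (R3), Nadia Moreau is treated as also owning Rafael Moreau's interest in Beacon Logistics SA, giving 71% + 29% = 100%.
By spousal attribution (R3), Nadia Moreau is treated as owning Rafael Moreau's 8% interest in Clearview Media Ltd.
Chain via Quarry Realty LP → Brightpath Services GmbH → Wildmere Foods Inc. (R2): 88% × 79% × 61% × 48% = 20.355456% of Clearview Media Ltd.
Chain via Beacon Logistics SA → Pinebrook Textiles S.p.A. → Larkspur Industries Corp. (R2): 100% × 12% × 84% × 15% = 1.512% of Clearview Media Ltd.
Direct interest in Clearview Media Ltd: 8%.
Aggregating (R1): 20.355456% + 1.512% + 8% = 29.867456%.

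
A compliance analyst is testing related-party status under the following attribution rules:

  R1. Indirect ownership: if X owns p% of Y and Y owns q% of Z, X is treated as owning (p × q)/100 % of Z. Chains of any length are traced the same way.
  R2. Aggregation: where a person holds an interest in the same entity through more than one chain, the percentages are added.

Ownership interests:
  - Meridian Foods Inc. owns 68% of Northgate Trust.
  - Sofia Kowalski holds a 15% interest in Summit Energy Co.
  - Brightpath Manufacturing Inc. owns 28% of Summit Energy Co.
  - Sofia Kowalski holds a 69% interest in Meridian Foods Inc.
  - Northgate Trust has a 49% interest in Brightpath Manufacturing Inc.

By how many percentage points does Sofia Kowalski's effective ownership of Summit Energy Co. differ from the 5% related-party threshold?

Chain via Meridian Foods Inc. → Northgate Trust → Brightpath Manufacturing Inc. (R1): 69% × 68% × 49% × 28% = 6.437424% of Summit Energy Co.
Direct interest in Summit Energy Co: 15%.
Aggregating (R2): 6.437424% + 15% = 21.437424%.
21.437424% exceeds the 5% threshold by 16.437424 percentage points.

16.437424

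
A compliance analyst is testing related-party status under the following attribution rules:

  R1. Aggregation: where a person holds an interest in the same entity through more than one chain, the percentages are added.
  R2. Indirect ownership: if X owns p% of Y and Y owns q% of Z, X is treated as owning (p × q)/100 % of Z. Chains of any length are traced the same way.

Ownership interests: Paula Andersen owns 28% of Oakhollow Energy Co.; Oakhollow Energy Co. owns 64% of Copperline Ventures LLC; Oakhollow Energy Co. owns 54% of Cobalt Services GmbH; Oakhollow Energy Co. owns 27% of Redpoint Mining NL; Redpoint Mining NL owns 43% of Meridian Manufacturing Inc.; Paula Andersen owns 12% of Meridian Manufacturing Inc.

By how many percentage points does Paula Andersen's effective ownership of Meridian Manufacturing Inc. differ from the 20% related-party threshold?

Chain via Oakhollow Energy Co. → Redpoint Mining NL (R2): 28% × 27% × 43% = 3.2508% of Meridian Manufacturing Inc.
Direct interest in Meridian Manufacturing Inc: 12%.
Aggregating (R1): 3.2508% + 12% = 15.2508%.
15.2508% falls short of the 20% threshold by 4.7492 percentage points.

4.7492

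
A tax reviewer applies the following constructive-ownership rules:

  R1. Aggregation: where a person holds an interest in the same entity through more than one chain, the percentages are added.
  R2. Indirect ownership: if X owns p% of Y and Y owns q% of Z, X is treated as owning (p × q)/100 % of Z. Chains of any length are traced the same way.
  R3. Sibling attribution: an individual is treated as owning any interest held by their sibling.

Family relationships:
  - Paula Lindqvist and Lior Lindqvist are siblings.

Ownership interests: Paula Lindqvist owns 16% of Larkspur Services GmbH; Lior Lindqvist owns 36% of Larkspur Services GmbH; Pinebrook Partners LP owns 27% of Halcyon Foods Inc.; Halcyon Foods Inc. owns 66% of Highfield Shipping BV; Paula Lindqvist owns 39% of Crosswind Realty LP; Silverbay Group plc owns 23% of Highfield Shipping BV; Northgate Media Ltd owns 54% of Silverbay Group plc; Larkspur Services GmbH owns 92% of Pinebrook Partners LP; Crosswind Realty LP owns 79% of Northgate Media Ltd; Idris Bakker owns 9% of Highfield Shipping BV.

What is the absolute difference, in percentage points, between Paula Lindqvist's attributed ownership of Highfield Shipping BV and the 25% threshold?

12.64831

By sibling attribution (R3), Paula Lindqvist is treated as also owning Lior Lindqvist's interest in Larkspur Services GmbH, giving 16% + 36% = 52%.
Chain via Larkspur Services GmbH → Pinebrook Partners LP → Halcyon Foods Inc. (R2): 52% × 92% × 27% × 66% = 8.525088% of Highfield Shipping BV.
Chain via Crosswind Realty LP → Northgate Media Ltd → Silverbay Group plc (R2): 39% × 79% × 54% × 23% = 3.826602% of Highfield Shipping BV.
Aggregating (R1): 8.525088% + 3.826602% = 12.35169%.
12.35169% falls short of the 25% threshold by 12.64831 percentage points.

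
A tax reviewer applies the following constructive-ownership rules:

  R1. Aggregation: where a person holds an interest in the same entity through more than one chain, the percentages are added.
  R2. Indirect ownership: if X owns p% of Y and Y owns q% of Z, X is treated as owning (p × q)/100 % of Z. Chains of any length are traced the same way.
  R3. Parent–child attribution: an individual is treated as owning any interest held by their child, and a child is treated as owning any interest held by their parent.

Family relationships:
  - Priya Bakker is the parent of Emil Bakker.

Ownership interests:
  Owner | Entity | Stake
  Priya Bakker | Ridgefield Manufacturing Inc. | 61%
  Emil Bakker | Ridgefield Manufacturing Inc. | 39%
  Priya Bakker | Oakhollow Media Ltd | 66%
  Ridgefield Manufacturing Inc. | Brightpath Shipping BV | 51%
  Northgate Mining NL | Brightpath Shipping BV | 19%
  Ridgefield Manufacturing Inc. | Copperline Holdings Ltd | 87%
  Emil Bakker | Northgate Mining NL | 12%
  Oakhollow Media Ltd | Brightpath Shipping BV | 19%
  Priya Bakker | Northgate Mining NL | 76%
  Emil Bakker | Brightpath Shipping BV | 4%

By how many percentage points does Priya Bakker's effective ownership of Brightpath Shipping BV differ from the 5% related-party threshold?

79.26

By parent–child attribution (R3), Priya Bakker is treated as also owning Emil Bakker's interest in Northgate Mining NL, giving 76% + 12% = 88%.
By parent–child attribution (R3), Priya Bakker is treated as also owning Emil Bakker's interest in Ridgefield Manufacturing Inc, giving 61% + 39% = 100%.
By parent–child attribution (R3), Priya Bakker is treated as owning Emil Bakker's 4% interest in Brightpath Shipping BV.
Chain via Oakhollow Media Ltd (R2): 66% × 19% = 12.54% of Brightpath Shipping BV.
Chain via Northgate Mining NL (R2): 88% × 19% = 16.72% of Brightpath Shipping BV.
Chain via Ridgefield Manufacturing Inc. (R2): 100% × 51% = 51% of Brightpath Shipping BV.
Direct interest in Brightpath Shipping BV: 4%.
Aggregating (R1): 12.54% + 16.72% + 51% + 4% = 84.26%.
84.26% exceeds the 5% threshold by 79.26 percentage points.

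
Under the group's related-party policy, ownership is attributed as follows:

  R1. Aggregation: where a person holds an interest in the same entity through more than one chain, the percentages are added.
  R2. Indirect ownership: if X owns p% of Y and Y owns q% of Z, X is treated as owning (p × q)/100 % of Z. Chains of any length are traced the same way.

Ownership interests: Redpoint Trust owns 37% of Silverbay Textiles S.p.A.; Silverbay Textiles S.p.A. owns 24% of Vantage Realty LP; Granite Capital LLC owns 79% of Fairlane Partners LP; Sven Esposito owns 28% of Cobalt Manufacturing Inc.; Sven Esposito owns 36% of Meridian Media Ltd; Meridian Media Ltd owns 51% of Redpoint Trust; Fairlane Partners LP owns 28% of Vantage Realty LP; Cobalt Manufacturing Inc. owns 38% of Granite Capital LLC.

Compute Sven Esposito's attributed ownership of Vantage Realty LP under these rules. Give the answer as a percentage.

Chain via Meridian Media Ltd → Redpoint Trust → Silverbay Textiles S.p.A. (R2): 36% × 51% × 37% × 24% = 1.630368% of Vantage Realty LP.
Chain via Cobalt Manufacturing Inc. → Granite Capital LLC → Fairlane Partners LP (R2): 28% × 38% × 79% × 28% = 2.353568% of Vantage Realty LP.
Aggregating (R1): 1.630368% + 2.353568% = 3.983936%.

3.983936%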